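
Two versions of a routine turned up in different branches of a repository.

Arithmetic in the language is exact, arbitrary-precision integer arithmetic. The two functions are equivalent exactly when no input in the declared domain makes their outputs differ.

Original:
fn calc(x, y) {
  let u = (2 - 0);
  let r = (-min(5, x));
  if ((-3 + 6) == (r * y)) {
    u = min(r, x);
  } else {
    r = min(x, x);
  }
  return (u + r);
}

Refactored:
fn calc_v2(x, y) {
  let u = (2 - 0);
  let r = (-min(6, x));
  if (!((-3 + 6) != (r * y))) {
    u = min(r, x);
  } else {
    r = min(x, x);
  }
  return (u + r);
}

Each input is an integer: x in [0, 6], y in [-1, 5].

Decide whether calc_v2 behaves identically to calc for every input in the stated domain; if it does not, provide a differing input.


Equivalent. The suspicious edit (`5` became `6`) never changes the result for any input inside the declared domain.
Every one of the 49 inputs gives matching results.
Tracing x=5, y=4: calc: u=2, then r=-5, then ((-3 + 6) == (r * y)) is false, then r=5, then returns 7 | calc_v2: u=2, then r=-5, then (!((-3 + 6) != (r * y))) is false, then r=5, then returns 7 — matching result 7.
verdict: equivalent


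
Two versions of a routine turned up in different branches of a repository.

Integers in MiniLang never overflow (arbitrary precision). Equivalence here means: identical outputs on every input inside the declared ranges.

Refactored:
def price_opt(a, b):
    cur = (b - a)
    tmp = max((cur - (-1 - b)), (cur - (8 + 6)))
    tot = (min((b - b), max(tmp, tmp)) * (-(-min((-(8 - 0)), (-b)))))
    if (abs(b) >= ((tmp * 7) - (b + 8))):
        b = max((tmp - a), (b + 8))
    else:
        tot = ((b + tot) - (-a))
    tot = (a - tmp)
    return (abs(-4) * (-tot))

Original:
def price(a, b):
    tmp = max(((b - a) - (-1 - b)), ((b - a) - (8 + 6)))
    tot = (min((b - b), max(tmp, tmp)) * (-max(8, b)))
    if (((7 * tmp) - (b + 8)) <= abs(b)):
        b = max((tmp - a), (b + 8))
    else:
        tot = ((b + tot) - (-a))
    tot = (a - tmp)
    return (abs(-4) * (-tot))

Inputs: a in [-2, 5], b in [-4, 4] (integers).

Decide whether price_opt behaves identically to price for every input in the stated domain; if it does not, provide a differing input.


Behavior is preserved: although min/max/abs usage differs; and constant usage differs; and statement counts differ; and comparison usage differs; and local variable names differ, the outputs never diverge.
Tracing a=2, b=2: price: tmp = 3; tot = 0; (((7 * tmp) - (b + 8)) <= abs(b)) -> false; tot = 4; tot = -1; return 4 | price_opt: cur = 0; tmp = 3; tot = 0; (abs(b) >= ((tmp * 7) - (b + 8))) -> false; tot = 4; tot = -1; return 4 — matching result 4.
Every one of the 72 inputs gives matching results.
verdict: equivalent


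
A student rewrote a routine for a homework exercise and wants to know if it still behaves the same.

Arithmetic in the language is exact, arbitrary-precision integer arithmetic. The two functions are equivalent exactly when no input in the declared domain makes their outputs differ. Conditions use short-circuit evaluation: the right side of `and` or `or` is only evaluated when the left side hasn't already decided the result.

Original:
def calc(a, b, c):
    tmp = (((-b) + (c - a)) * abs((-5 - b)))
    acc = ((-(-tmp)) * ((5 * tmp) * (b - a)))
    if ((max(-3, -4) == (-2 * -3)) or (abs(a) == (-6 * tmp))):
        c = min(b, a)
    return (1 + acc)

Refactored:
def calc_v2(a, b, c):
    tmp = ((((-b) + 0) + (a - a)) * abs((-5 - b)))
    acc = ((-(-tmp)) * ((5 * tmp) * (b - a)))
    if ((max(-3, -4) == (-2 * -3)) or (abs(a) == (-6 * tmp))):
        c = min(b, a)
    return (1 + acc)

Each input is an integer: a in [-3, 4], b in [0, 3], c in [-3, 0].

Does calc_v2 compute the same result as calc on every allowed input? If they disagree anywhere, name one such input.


Run the pair on a=-3, b=0, c=-2.
calc: tmp becomes 5; next acc becomes 375; next ((max(-3, -4) == (-2 * -3)) or (abs(a) == (-6 * tmp))) evaluates to false; next final value 376
calc_v2: tmp becomes 0; next acc becomes 0; next ((max(-3, -4) == (-2 * -3)) or (abs(a) == (-6 * tmp))) evaluates to false; next final value 1
376 against 1: the behavior changed.
verdict: not equivalent; witness: a=-3, b=0, c=-2


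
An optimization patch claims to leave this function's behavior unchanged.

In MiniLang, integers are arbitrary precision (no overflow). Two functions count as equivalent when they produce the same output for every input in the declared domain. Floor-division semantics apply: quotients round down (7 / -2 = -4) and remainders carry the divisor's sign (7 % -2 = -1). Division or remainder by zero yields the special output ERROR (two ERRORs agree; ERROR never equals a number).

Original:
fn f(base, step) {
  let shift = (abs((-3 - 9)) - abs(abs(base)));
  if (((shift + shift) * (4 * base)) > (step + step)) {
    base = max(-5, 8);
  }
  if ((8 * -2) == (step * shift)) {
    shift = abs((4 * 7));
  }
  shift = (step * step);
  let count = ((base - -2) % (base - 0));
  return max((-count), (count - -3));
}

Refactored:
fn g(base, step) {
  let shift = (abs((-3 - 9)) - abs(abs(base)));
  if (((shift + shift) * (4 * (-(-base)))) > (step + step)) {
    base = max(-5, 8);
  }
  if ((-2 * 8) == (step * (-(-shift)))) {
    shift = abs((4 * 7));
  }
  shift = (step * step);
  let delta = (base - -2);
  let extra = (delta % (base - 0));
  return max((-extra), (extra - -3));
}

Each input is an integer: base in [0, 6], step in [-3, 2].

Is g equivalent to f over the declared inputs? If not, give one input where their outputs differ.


Side by side, the visible changes include: local variable names differ; also statement counts differ.
Tracing base=3, step=0: f: shift becomes 9; next (((shift + shift) * (4 * base)) > (step + step)) evaluates to true; next base becomes 8; next ((8 * -2) == (step * shift)) evaluates to false; next shift becomes 0; next count becomes 2; next final value 5 | g: shift becomes 9; next (((shift + shift) * (4 * (-(-base)))) > (step + step)) evaluates to true; next base becomes 8; next ((-2 * 8) == (step * (-(-shift)))) evaluates to false; next shift becomes 0; next delta becomes 10; next extra becomes 2; next final value 5 — matching result 5.
Across all 42 domain points the two functions coincide.
verdict: equivalent


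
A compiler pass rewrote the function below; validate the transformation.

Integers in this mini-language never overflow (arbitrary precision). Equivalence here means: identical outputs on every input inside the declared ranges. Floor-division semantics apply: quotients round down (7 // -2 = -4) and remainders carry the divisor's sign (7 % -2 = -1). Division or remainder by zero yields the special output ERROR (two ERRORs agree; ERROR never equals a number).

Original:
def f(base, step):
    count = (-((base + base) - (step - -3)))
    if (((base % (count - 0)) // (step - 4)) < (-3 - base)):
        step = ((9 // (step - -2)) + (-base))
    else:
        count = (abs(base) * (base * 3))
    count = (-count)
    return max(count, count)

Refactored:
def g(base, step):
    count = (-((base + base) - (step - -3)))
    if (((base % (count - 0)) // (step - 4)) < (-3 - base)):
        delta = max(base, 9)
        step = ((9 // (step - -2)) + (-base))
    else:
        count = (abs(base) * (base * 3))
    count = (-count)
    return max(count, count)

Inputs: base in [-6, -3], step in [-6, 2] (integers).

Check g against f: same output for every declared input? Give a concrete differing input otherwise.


This is a faithful refactor — min/max/abs usage differs; statement counts differ; local variable names differ; constant usage differs, but the computed results match everywhere.
Spot check at base=-3, step=-1 — f: count = 8; (((base % (count - 0)) // (step - 4)) < (-3 - base)) -> true; step = 12; count = -8; return -8. g: count = 8; (((base % (count - 0)) // (step - 4)) < (-3 - base)) -> true; delta = 9; step = 12; count = -8; return -8. Both give -8.
An exhaustive pass over the 36 declared inputs shows identical outputs.
verdict: equivalent


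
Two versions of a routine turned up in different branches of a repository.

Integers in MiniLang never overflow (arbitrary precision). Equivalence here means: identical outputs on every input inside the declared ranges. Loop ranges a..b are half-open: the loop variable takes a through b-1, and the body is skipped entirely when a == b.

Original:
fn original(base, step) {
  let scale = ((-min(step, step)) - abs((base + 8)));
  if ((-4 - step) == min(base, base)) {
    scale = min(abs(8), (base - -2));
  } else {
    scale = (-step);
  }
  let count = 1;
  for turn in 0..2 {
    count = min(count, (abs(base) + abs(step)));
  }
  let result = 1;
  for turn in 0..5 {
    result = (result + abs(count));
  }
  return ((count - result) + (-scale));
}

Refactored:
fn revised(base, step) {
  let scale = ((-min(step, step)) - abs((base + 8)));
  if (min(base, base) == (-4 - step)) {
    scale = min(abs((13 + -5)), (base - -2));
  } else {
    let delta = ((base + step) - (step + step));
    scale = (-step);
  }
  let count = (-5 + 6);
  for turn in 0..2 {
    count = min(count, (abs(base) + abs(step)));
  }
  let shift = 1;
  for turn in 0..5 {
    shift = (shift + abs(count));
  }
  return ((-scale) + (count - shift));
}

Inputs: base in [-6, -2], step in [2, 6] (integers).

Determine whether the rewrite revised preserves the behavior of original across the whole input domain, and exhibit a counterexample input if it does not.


Equivalent — the differences include constant usage differs; local variable names differ; arithmetic usage differs; statement counts differ, yet no declared input distinguishes the two.
Spot check at base=-2, step=4 — original: scale := -10 | ((-4 - step) == min(base, base)): false | scale := -4 | count := 1 | iter turn=0: | count := 1 | iter turn=1: | count := 1 | result := 1 | iter turn=0: | result := 2 | iter turn=1: | result := 3 | iter turn=2: | result := 4 | iter turn=3: | result := 5 | iter turn=4: | result := 6 | result -1. revised: scale := -10 | (min(base, base) == (-4 - step)): false | delta := -6 | scale := -4 | count := 1 | iter turn=0: | count := 1 | iter turn=1: | count := 1 | shift := 1 | iter turn=0: | shift := 2 | iter turn=1: | shift := 3 | iter turn=2: | shift := 4 | iter turn=3: | shift := 5 | iter turn=4: | shift := 6 | result -1. Both give -1.
An exhaustive pass over the 25 declared inputs shows identical outputs.
verdict: equivalent


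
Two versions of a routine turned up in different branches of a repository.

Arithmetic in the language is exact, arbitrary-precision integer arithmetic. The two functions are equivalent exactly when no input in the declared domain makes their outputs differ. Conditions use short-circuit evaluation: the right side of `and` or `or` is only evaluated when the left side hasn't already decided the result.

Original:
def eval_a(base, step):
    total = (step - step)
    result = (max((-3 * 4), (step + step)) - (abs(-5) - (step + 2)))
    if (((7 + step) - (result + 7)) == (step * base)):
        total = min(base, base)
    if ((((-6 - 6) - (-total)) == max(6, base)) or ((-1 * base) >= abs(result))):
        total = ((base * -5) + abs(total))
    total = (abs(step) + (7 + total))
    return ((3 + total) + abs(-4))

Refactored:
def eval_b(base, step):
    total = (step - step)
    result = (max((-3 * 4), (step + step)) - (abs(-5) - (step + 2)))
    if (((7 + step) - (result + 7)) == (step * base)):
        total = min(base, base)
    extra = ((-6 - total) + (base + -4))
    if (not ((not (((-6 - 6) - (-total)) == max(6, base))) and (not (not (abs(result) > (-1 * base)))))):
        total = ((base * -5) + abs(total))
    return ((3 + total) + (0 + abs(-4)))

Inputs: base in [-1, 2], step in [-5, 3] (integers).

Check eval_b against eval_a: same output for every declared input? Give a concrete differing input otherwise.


Input base=-1, step=-5: 19 from eval_a versus 7 from eval_b.
verdict: not equivalent; witness: base=-1, step=-5


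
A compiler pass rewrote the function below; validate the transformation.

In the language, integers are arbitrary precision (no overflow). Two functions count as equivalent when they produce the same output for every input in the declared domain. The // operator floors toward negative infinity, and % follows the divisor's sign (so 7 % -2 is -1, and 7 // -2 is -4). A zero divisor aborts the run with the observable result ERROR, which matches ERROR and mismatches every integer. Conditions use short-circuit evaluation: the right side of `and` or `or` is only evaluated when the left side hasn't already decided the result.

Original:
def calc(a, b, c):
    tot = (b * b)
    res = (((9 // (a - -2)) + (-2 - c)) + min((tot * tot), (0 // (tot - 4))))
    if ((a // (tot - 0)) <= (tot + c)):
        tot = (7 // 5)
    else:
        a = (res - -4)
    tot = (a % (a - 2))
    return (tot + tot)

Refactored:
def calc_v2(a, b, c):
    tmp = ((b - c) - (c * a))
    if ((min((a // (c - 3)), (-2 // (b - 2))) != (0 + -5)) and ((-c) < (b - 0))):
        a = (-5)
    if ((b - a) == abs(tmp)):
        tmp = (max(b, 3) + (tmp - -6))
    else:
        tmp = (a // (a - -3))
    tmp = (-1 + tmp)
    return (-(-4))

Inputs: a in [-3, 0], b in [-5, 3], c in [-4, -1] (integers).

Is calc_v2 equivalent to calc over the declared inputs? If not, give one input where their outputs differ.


These are not equivalent — on a=-3, b=-5, c=-4 the outputs split (-6 vs ERROR).
calc: tot = 25; res = -7; ((a // (tot - 0)) <= (tot + c)) -> true; tot = 1; tot = -3; return -6
calc_v2: tmp = -13; ((min((a // (c - 3)), (-2 // (b - 2))) != (0 + -5)) and ((-c) < (b - 0))) -> false; ((b - a) == abs(tmp)) -> false; division by zero -> ERROR
verdict: not equivalent; witness: a=-3, b=-5, c=-4


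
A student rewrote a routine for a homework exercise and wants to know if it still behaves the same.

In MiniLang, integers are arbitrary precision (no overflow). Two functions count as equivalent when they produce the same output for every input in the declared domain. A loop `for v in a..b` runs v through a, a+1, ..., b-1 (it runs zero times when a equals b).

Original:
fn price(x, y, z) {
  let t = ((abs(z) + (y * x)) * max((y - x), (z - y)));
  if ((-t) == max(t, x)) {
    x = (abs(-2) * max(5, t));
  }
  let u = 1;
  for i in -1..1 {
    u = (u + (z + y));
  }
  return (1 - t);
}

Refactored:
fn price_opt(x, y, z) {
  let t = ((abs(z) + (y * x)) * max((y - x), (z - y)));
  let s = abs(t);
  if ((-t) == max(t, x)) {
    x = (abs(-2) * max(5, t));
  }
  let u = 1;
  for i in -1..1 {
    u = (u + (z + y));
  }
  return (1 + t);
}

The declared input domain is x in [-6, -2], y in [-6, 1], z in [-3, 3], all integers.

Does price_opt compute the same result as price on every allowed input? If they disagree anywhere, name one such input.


Run the pair on x=-6, y=-6, z=-3.
price: t := 117 | ((-t) == max(t, x)): false | u := 1 | iter i=-1: | u := -8 | iter i=0: | u := -17 | result -116
price_opt: t := 117 | s := 117 | ((-t) == max(t, x)): false | u := 1 | iter i=-1: | u := -8 | iter i=0: | u := -17 | result 118
-116 != 118, so the rewrite changes behavior.
verdict: not equivalent; witness: x=-6, y=-6, z=-3


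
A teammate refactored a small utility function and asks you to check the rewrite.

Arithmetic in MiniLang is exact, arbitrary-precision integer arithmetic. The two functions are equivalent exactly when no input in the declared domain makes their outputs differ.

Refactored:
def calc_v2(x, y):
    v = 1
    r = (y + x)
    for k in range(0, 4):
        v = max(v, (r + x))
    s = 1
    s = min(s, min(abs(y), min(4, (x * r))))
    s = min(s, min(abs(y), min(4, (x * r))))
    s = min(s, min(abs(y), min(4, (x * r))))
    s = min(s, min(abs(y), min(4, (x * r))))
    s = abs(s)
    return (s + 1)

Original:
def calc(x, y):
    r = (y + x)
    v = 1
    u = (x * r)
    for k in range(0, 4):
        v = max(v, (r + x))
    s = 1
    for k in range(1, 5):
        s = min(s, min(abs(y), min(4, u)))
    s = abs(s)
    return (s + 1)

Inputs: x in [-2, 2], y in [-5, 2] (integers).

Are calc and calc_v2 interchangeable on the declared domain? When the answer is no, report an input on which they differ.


Comparing the listings, the differences include: arithmetic usage differs, and min/max/abs usage differs, and statement counts differ, and constant usage differs, and loop structure differs, and local variable names differ.
Spot check at x=1, y=-3 — calc: r becomes -2; next v becomes 1; next u becomes -2; next at k=0:; next v becomes 1; next at k=1:; next v becomes 1; next at k=2:; next v becomes 1; next at k=3:; next v becomes 1; next s becomes 1; next at k=1:; next s becomes -2; next at k=2:; next s becomes -2; next at k=3:; next s becomes -2; next at k=4:; next s becomes -2; next s becomes 2; next final value 3. calc_v2: v becomes 1; next r becomes -2; next at k=0:; next v becomes 1; next at k=1:; next v becomes 1; next at k=2:; next v becomes 1; next at k=3:; next v becomes 1; next s becomes 1; next s becomes -2; next s becomes -2; next s becomes -2; next s becomes -2; next s becomes 2; next final value 3. Both give 3.
Across all 40 domain points the two functions coincide.
verdict: equivalent


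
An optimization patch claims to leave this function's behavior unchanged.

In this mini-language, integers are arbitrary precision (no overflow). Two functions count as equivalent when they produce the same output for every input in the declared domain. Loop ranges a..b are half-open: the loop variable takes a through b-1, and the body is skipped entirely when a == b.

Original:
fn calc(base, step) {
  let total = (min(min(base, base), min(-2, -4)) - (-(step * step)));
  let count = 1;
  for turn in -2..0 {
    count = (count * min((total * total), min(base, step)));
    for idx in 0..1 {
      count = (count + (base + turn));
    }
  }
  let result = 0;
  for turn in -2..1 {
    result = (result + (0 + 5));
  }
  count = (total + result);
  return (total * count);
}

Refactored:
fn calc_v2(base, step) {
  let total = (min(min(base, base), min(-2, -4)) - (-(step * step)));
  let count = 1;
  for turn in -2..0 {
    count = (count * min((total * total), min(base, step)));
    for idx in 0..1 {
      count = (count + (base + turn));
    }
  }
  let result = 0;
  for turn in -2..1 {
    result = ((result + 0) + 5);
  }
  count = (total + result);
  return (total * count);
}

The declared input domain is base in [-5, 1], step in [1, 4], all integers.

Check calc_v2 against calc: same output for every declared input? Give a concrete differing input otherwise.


This is a faithful refactor — same computation, different form, but the computed results match everywhere.
Spot check at base=1, step=3 — calc: total becomes 5; next count becomes 1; next at turn=-2:; next count becomes 1; next at idx=0:; next count becomes 0; next at turn=-1:; next count becomes 0; next at idx=0:; next count becomes 0; next result becomes 0; next at turn=-2:; next result becomes 5; next at turn=-1:; next result becomes 10; next at turn=0:; next result becomes 15; next count becomes 20; next final value 100. calc_v2: total becomes 5; next count becomes 1; next at turn=-2:; next count becomes 1; next at idx=0:; next count becomes 0; next at turn=-1:; next count becomes 0; next at idx=0:; next count becomes 0; next result becomes 0; next at turn=-2:; next result becomes 5; next at turn=-1:; next result becomes 10; next at turn=0:; next result becomes 15; next count becomes 20; next final value 100. Both give 100.
Across all 28 domain points the two functions coincide.
verdict: equivalent


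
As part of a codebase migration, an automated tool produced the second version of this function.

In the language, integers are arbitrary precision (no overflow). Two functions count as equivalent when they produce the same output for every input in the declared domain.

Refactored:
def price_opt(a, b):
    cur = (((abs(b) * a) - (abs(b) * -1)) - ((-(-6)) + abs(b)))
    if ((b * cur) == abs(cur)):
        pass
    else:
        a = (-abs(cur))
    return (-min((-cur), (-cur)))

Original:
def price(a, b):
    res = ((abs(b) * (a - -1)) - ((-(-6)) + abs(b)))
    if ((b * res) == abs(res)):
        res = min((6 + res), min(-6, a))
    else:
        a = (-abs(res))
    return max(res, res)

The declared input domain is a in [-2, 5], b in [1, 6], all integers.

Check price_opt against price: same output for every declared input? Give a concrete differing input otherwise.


Try a=1, b=6.
price: res := 0 | ((b * res) == abs(res)): true | res := -6 | result -6
price_opt: cur := 0 | ((b * cur) == abs(cur)): true | result 0
-6 != 0, so the rewrite changes behavior.
verdict: not equivalent; witness: a=1, b=6


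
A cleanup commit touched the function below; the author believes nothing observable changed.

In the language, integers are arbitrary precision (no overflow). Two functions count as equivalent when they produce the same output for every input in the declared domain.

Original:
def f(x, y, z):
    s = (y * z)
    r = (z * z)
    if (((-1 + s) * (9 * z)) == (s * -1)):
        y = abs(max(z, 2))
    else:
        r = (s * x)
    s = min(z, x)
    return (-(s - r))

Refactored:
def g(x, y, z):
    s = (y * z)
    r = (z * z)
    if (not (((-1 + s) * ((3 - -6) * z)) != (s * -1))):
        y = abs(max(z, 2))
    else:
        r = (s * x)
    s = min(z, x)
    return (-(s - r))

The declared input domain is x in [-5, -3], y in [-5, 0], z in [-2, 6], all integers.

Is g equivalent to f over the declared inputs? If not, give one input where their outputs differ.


Equivalent — the differences include arithmetic usage differs; and boolean connective usage differs; and comparison usage differs; and constant usage differs, yet no declared input distinguishes the two.
One worked example (x=-4, y=-2, z=5) — f: s=-10, then r=25, then (((-1 + s) * (9 * z)) == (s * -1)) is false, then r=40, then s=-4, then returns 44; g: s=-10, then r=25, then (not (((-1 + s) * ((3 - -6) * z)) != (s * -1))) is false, then r=40, then s=-4, then returns 44; agreement on 44.
Across all 162 domain points the two functions coincide.
verdict: equivalent


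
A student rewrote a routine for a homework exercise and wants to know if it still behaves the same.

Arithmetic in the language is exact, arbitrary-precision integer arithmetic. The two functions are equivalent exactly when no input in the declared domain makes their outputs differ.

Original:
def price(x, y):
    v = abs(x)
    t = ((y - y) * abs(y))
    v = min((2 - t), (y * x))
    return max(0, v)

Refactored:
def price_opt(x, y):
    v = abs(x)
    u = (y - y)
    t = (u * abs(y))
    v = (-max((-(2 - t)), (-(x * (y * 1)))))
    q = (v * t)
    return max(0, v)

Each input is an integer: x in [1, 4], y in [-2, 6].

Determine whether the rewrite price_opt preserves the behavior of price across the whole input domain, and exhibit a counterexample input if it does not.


Equivalent — the differences include local variable names differ, and min/max/abs usage differs, and constant usage differs, and arithmetic usage differs, and statement counts differ, yet no declared input distinguishes the two.
Spot check at x=2, y=-2 — price: v = 2; t = 0; v = -4; return 0. price_opt: v = 2; u = 0; t = 0; v = -4; q = 0; return 0. Both give 0.
An exhaustive pass over the 36 declared inputs shows identical outputs.
verdict: equivalent


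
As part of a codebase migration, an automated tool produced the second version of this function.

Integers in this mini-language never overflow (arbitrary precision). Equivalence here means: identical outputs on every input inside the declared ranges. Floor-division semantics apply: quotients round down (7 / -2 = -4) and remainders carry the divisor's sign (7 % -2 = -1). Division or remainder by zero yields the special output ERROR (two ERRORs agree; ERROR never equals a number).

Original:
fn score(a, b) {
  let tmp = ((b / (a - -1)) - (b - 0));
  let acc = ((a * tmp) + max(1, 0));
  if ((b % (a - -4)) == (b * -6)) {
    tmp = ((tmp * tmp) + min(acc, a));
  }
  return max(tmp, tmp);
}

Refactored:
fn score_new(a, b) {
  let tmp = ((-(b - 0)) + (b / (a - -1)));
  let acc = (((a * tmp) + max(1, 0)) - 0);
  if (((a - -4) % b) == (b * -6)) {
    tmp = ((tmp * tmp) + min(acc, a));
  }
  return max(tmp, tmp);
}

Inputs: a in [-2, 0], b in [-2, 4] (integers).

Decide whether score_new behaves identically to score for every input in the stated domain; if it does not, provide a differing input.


Run the pair on a=-2, b=0.
score: tmp = 0; acc = 1; ((b % (a - -4)) == (b * -6)) -> true; tmp = -2; return -2
score_new: tmp = 0; acc = 1; division by zero -> ERROR
-2 against ERROR: the behavior changed.
verdict: not equivalent; witness: a=-2, b=0


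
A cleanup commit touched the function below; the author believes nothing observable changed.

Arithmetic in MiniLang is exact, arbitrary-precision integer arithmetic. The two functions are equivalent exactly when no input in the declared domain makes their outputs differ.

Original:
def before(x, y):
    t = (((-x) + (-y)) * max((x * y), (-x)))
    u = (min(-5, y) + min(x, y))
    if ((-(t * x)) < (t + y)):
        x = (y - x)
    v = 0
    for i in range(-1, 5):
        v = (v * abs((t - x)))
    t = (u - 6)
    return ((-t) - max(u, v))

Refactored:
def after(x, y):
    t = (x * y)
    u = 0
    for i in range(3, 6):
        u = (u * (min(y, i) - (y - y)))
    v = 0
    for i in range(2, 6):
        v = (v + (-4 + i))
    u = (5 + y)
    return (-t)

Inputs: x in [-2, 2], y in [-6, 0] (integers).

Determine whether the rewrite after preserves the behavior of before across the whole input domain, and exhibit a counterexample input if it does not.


Run the pair on x=-2, y=-6.
before: t := 96 | u := -12 | ((-(t * x)) < (t + y)): false | v := 0 | iter i=-1: | v := 0 | iter i=0: | v := 0 | iter i=1: | v := 0 | iter i=2: | v := 0 | iter i=3: | v := 0 | iter i=4: | v := 0 | t := -18 | result 18
after: t := 12 | u := 0 | iter i=3: | u := 0 | iter i=4: | u := 0 | iter i=5: | u := 0 | v := 0 | iter i=2: | v := -2 | iter i=3: | v := -3 | iter i=4: | v := -3 | iter i=5: | v := -2 | u := -1 | result -12
18 vs -12 — the two versions disagree here.
verdict: not equivalent; witness: x=-2, y=-6


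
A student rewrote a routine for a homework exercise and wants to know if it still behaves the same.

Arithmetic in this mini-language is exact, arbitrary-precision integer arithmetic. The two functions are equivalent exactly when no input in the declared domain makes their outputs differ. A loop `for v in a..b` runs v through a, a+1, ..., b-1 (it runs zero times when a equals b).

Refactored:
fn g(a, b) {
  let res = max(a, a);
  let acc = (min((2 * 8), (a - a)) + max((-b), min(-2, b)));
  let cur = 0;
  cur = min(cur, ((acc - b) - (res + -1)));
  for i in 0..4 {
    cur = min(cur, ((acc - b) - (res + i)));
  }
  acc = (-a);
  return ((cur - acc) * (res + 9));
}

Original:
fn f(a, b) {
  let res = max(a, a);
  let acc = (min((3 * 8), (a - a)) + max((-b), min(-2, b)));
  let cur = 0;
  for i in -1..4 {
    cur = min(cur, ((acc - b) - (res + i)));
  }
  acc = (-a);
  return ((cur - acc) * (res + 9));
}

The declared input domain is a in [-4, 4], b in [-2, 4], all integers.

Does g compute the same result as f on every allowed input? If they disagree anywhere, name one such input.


Equivalent. The one real change (`3` became `2`) has no effect anywhere in the declared ranges.
Sweeping the whole domain (63 inputs) finds no disagreement.
One worked example (a=0, b=2) — f: res = 0; acc = -2; cur = 0; [i=-1]; cur = -3; [i=0]; cur = -4; [i=1]; cur = -5; [i=2]; cur = -6; [i=3]; cur = -7; acc = 0; return -63; g: res = 0; acc = -2; cur = 0; cur = -3; [i=0]; cur = -4; [i=1]; cur = -5; [i=2]; cur = -6; [i=3]; cur = -7; acc = 0; return -63; agreement on -63.
verdict: equivalent


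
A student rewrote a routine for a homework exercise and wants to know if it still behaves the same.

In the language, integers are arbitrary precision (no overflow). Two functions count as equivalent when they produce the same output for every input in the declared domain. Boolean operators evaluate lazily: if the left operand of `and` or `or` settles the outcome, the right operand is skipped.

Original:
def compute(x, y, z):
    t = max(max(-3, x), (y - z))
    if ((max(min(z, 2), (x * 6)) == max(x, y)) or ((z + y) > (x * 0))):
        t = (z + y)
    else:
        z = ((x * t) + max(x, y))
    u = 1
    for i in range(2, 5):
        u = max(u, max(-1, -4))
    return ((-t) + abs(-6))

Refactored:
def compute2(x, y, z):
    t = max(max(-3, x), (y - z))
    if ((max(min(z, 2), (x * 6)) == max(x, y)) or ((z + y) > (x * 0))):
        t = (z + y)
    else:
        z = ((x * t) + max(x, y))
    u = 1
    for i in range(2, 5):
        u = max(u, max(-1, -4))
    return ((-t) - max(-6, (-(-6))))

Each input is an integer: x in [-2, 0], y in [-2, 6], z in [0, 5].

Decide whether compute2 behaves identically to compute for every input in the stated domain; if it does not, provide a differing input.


Run the pair on x=-2, y=-2, z=0.
compute: t becomes -2; next ((max(min(z, 2), (x * 6)) == max(x, y)) or ((z + y) > (x * 0))) evaluates to false; next z becomes 2; next u becomes 1; next at i=2:; next u becomes 1; next at i=3:; next u becomes 1; next at i=4:; next u becomes 1; next final value 8
compute2: t becomes -2; next ((max(min(z, 2), (x * 6)) == max(x, y)) or ((z + y) > (x * 0))) evaluates to false; next z becomes 2; next u becomes 1; next at i=2:; next u becomes 1; next at i=3:; next u becomes 1; next at i=4:; next u becomes 1; next final value -4
8 vs -4 — the two versions disagree here.
verdict: not equivalent; witness: x=-2, y=-2, z=0


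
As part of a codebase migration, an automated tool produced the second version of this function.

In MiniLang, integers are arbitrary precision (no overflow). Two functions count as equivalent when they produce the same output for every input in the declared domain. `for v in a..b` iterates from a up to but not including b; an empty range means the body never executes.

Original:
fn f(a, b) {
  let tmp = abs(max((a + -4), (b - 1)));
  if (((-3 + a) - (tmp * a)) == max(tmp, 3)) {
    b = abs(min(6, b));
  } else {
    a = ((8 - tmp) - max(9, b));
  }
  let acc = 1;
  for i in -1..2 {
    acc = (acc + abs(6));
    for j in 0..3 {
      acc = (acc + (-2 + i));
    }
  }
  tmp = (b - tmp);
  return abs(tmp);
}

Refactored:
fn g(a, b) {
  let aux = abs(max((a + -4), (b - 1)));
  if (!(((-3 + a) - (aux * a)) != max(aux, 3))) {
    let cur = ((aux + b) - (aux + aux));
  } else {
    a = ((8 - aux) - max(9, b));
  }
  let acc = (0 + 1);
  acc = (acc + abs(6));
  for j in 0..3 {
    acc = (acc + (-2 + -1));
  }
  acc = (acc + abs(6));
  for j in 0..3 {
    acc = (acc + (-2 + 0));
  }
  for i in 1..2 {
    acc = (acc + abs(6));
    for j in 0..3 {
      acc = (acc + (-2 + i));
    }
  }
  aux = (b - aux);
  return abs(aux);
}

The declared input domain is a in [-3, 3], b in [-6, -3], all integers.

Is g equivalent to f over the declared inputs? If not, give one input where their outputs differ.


At a=-2, b=-4: f gives 1, g gives 9.
verdict: not equivalent; witness: a=-2, b=-4


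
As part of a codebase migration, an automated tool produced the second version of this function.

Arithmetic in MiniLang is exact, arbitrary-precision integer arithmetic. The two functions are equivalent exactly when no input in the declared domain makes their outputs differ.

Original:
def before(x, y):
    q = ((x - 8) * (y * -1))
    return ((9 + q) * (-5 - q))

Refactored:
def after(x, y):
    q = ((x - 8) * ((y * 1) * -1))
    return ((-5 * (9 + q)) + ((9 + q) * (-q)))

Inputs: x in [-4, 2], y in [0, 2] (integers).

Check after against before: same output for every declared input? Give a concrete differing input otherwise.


Changes here: arithmetic usage differs, constant usage differs; the full 21-point sweep finds no disagreement.
verdict: equivalent


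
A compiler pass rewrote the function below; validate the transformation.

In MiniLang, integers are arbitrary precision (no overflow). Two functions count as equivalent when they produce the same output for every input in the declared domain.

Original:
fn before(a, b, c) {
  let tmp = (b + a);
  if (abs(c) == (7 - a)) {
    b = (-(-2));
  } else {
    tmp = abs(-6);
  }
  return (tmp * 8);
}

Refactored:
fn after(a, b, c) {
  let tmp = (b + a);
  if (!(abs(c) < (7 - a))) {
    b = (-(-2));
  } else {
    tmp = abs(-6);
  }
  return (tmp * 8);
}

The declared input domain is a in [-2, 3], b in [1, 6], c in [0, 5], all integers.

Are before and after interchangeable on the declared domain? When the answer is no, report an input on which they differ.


Take a=3, b=1, c=5.
before: tmp becomes 4; next (abs(c) == (7 - a)) evaluates to false; next tmp becomes 6; next final value 48
after: tmp becomes 4; next (!(abs(c) < (7 - a))) evaluates to true; next b becomes 2; next final value 32
48 vs 32 — the two versions disagree here.
verdict: not equivalent; witness: a=3, b=1, c=5


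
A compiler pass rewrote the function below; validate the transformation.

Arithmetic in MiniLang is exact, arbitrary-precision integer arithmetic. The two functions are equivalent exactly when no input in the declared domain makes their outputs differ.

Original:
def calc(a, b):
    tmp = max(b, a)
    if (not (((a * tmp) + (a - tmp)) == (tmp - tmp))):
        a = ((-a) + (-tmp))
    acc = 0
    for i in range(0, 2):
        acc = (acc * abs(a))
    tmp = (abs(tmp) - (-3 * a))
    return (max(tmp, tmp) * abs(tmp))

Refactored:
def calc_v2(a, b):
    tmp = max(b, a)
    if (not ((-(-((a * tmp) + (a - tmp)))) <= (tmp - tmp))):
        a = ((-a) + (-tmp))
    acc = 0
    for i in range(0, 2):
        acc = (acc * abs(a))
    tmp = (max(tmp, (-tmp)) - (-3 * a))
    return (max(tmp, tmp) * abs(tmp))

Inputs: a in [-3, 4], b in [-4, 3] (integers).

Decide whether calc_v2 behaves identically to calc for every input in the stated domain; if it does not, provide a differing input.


Run the pair on a=-3, b=0.
calc: tmp becomes 0; next (not (((a * tmp) + (a - tmp)) == (tmp - tmp))) evaluates to true; next a becomes 3; next acc becomes 0; next at i=0:; next acc becomes 0; next at i=1:; next acc becomes 0; next tmp becomes 9; next final value 81
calc_v2: tmp becomes 0; next (not ((-(-((a * tmp) + (a - tmp)))) <= (tmp - tmp))) evaluates to false; next acc becomes 0; next at i=0:; next acc becomes 0; next at i=1:; next acc becomes 0; next tmp becomes -9; next final value -81
81 against -81: the behavior changed.
verdict: not equivalent; witness: a=-3, b=0


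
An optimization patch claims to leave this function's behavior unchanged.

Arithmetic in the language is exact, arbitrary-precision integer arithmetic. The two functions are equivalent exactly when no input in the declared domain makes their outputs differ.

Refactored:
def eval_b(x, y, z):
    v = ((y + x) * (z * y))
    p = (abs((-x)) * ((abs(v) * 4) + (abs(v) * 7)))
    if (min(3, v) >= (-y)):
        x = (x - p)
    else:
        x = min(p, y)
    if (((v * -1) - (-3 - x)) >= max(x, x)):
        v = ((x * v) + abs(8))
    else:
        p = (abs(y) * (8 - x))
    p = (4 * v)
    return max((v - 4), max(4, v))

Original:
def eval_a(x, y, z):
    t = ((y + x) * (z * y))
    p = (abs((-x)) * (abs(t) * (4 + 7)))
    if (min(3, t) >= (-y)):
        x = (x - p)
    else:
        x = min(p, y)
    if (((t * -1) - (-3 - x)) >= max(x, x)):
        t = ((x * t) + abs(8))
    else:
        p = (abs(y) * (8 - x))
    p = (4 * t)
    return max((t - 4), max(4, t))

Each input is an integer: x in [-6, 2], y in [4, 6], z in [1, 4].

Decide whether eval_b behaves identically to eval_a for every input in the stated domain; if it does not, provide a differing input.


Equivalent — the differences include arithmetic usage differs, and min/max/abs usage differs, and local variable names differ, yet no declared input distinguishes the two.
Spot check at x=-1, y=4, z=4 — eval_a: t becomes 48; next p becomes 528; next (min(3, t) >= (-y)) evaluates to true; next x becomes -529; next (((t * -1) - (-3 - x)) >= max(x, x)) evaluates to false; next p becomes 2148; next p becomes 192; next final value 48. eval_b: v becomes 48; next p becomes 528; next (min(3, v) >= (-y)) evaluates to true; next x becomes -529; next (((v * -1) - (-3 - x)) >= max(x, x)) evaluates to false; next p becomes 2148; next p becomes 192; next final value 48. Both give 48.
Across all 108 domain points the two functions coincide.
verdict: equivalent


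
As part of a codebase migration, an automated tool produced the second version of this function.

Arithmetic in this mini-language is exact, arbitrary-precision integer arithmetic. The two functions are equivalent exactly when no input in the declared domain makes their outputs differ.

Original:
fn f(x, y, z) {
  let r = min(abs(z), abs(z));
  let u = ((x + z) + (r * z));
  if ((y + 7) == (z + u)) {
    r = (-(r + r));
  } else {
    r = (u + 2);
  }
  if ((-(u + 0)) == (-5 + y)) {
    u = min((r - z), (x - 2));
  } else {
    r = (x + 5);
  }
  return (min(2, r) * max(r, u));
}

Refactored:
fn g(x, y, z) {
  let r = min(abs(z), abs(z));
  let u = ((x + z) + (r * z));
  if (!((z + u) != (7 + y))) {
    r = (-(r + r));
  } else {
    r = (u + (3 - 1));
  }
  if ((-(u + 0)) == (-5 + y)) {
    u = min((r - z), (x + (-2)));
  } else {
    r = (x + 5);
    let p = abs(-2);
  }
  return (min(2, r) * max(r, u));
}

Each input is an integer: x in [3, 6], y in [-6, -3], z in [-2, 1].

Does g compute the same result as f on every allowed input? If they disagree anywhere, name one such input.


Changes here: boolean connective usage differs; also local variable names differ; also statement counts differ; also constant usage differs; also comparison usage differs; also arithmetic usage differs; also min/max/abs usage differs; the full 64-point sweep finds no disagreement.
verdict: equivalent


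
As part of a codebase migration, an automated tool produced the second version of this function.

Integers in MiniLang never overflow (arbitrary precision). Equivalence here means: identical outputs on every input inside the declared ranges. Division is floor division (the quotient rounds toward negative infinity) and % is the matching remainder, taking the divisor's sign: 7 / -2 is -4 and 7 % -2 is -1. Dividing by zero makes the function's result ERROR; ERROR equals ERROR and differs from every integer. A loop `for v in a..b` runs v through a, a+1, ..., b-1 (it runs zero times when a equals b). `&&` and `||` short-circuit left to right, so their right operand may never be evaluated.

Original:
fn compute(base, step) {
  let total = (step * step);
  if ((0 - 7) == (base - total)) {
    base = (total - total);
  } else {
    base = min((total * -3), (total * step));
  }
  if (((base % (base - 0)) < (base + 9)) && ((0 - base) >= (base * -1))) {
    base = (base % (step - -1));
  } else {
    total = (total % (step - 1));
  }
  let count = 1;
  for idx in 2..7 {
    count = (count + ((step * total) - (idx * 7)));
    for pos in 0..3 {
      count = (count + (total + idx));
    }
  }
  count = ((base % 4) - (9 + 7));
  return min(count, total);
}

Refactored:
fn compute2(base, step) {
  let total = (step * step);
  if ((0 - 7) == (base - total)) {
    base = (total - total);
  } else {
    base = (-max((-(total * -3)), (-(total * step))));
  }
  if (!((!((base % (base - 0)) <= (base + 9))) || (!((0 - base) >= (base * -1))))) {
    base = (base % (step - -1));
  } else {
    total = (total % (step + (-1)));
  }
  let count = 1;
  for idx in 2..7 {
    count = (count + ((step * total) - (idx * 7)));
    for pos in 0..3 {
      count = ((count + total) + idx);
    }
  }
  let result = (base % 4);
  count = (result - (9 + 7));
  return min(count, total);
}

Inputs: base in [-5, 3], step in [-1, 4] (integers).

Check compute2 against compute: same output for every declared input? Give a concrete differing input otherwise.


Equivalent. There is a behavioral-looking edit here, yet the outcome never shifts on this domain.
An exhaustive pass over the 54 declared inputs shows identical outputs.
As a probe, take base=1, step=1: compute runs total := 1 | ((0 - 7) == (base - total)): false | base := -3 | (((base % (base - 0)) < (base + 9)) && ((0 - base) >= (base * -1))): true | base := 1 | count := 1 | iter idx=2: | count := -12 | iter pos=0: | count := -9 | iter pos=1: | count := -6 | iter pos=2: | count := -3 | iter idx=3: | count := -23 | iter pos=0: | count := -19 | iter pos=1: | count := -15 | iter pos=2: | count := -11 | iter idx=4: | count := -38 | iter pos=0: | count := -33 | iter pos=1: | count := -28 | iter pos=2: | count := -23 | iter idx=5: | count := -57 | iter pos=0: | count := -51 | iter pos=1: | count := -45 | iter pos=2: | count := -39 | iter idx=6: | count := -80 | iter pos=0: | count := -73 | iter pos=1: | count := -66 | iter pos=2: | count := -59 | count := -15 | result -15; compute2 runs total := 1 | ((0 - 7) == (base - total)): false | base := -3 | (!((!((base % (base - 0)) <= (base + 9))) || (!((0 - base) >= (base * -1))))): true | base := 1 | count := 1 | iter idx=2: | count := -12 | iter pos=0: | count := -9 | iter pos=1: | count := -6 | iter pos=2: | count := -3 | iter idx=3: | count := -23 | iter pos=0: | count := -19 | iter pos=1: | count := -15 | iter pos=2: | count := -11 | iter idx=4: | count := -38 | iter pos=0: | count := -33 | iter pos=1: | count := -28 | iter pos=2: | count := -23 | iter idx=5: | count := -57 | iter pos=0: | count := -51 | iter pos=1: | count := -45 | iter pos=2: | count := -39 | iter idx=6: | count := -80 | iter pos=0: | count := -73 | iter pos=1: | count := -66 | iter pos=2: | count := -59 | result := 1 | count := -15 | result -15; both end at -15.
verdict: equivalent
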